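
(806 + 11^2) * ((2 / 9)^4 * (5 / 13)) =8240 / 9477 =0.87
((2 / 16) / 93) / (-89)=-1 / 66216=-0.00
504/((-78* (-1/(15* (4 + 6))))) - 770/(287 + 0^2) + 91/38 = 19624963/20254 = 968.94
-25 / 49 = -0.51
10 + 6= 16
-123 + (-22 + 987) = 842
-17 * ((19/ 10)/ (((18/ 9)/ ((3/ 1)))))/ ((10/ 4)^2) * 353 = -2736.46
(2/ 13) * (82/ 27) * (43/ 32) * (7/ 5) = 12341/ 14040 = 0.88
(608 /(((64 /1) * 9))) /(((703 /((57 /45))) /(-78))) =-0.15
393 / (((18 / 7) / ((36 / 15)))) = 1834 / 5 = 366.80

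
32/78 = 16/39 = 0.41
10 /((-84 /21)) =-5 /2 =-2.50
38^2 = 1444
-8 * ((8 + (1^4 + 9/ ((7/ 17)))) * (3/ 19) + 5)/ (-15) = 10504/ 1995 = 5.27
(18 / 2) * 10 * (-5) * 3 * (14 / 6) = -3150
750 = 750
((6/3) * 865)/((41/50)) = 86500/41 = 2109.76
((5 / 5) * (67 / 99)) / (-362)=-67 / 35838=-0.00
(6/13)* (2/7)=12/91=0.13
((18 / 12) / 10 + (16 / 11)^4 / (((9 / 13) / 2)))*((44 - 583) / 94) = -1689227323 / 22520520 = -75.01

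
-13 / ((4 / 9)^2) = -1053 / 16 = -65.81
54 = 54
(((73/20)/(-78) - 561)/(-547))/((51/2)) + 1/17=2155213/21759660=0.10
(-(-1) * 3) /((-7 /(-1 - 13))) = 6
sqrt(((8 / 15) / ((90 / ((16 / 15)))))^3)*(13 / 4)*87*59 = 2847104*sqrt(5) / 759375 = 8.38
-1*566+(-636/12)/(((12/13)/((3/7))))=-16537/28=-590.61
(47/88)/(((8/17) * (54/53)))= 42347/38016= 1.11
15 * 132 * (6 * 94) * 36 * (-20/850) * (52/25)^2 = -4092460.86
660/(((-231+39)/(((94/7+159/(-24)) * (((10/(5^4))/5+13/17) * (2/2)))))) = -17.96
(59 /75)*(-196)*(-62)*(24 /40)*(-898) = -643837264 /125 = -5150698.11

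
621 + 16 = 637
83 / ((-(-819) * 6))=83 / 4914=0.02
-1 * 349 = -349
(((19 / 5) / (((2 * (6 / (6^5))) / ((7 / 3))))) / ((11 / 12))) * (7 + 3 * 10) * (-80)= -204083712 / 11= -18553064.73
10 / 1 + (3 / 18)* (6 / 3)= 31 / 3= 10.33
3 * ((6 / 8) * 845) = 7605 / 4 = 1901.25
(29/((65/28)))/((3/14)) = 11368/195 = 58.30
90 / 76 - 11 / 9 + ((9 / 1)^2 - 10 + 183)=253.96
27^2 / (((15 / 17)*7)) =4131 / 35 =118.03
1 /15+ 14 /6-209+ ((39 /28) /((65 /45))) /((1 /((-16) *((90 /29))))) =-258299 /1015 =-254.48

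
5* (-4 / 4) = -5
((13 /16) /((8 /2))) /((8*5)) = 13 /2560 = 0.01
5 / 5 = 1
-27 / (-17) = 1.59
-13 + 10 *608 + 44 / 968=133475 / 22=6067.05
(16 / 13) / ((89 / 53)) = 848 / 1157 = 0.73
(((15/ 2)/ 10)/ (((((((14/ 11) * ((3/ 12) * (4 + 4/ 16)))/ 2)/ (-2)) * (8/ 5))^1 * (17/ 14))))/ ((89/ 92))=-30360/ 25721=-1.18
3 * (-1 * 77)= -231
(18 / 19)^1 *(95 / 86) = 45 / 43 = 1.05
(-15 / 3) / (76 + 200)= -5 / 276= -0.02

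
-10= -10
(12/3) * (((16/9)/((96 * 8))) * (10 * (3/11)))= 5/198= 0.03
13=13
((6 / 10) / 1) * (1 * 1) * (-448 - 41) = -1467 / 5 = -293.40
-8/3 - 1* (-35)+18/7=733/21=34.90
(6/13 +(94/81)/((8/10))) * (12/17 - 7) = -430889/35802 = -12.04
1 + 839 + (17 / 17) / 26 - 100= 19241 / 26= 740.04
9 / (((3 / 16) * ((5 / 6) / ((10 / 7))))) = 576 / 7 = 82.29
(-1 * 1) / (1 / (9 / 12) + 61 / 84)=-0.49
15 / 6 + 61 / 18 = 5.89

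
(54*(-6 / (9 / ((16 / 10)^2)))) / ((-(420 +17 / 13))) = 29952 / 136925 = 0.22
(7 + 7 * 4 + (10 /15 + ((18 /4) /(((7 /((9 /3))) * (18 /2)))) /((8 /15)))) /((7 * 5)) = 12119 /11760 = 1.03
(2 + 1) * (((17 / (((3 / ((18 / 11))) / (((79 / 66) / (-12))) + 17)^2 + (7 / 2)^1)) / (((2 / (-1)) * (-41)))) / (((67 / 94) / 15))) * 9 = 1346370930 / 61760801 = 21.80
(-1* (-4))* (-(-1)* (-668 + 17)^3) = -1103577804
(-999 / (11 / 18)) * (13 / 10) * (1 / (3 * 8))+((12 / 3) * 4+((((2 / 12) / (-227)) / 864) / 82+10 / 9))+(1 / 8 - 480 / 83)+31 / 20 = -75.54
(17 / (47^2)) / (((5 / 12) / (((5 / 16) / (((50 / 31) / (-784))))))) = -154938 / 55225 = -2.81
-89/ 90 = -0.99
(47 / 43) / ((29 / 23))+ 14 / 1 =18539 / 1247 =14.87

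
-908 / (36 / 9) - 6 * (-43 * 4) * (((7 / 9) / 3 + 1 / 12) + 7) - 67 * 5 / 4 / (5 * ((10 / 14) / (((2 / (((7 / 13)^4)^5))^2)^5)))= -948915932994200769465350269398294454263541473510129714970426990807356988652328159018295243107621475533509713908801111131830246821642375451086028441328998845418962802983049340439530900373469131644063784606657600118599834022862543 / 67254674729878010410835783218822373527409069251094359242536614825940094219155971618549602524417340323312562310194940591118977587923680229066683420290041677722669360771435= -14109293321325709374388590000000000000000000000000000000000.00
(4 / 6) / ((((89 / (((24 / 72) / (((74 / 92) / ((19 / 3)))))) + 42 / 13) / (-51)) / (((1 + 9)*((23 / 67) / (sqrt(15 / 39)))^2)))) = -5313280232 / 1894308621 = -2.80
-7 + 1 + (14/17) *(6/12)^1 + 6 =7/17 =0.41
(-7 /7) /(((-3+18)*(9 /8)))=-8 /135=-0.06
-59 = -59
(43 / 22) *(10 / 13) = 215 / 143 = 1.50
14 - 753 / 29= -347 / 29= -11.97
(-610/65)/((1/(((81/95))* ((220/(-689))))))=434808/170183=2.55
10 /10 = 1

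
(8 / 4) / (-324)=-0.01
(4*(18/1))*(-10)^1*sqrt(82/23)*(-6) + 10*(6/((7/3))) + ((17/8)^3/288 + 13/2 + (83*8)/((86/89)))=31930495133/44384256 + 4320*sqrt(1886)/23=8876.34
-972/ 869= -1.12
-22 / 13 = -1.69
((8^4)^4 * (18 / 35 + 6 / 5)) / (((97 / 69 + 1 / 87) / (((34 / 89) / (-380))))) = -14362401424149577728 / 41962165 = -342270267135.87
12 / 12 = 1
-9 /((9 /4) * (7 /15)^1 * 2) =-30 /7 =-4.29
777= 777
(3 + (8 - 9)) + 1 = 3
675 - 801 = -126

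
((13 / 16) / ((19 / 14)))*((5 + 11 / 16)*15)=124215 / 2432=51.08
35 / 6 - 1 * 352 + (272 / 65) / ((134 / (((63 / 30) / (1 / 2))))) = -45209539 / 130650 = -346.04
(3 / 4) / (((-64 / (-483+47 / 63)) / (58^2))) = 12775631 / 672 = 19011.36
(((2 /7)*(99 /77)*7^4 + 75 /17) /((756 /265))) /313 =0.99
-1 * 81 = -81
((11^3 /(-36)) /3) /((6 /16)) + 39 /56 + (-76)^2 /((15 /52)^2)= 7867977391 /113400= 69382.52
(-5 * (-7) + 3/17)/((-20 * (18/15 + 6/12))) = -299/289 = -1.03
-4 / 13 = -0.31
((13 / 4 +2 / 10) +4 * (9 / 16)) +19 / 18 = 304 / 45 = 6.76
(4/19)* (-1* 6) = -24/19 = -1.26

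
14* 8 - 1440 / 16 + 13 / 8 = 189 / 8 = 23.62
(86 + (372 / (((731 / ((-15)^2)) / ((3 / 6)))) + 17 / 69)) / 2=7237831 / 100878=71.75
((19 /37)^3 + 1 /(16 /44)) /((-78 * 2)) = -194873 /10535824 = -0.02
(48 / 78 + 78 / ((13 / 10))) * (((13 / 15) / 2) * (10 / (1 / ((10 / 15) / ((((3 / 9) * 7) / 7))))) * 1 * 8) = 4202.67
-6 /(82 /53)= -3.88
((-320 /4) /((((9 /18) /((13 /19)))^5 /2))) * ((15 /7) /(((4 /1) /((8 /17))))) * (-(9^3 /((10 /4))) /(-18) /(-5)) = 184779159552 /294655781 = 627.10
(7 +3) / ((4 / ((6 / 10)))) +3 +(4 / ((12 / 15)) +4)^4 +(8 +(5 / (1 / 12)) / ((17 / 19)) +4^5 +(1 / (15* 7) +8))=27391069 / 3570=7672.57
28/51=0.55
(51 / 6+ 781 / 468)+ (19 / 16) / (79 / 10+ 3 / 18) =2336701 / 226512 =10.32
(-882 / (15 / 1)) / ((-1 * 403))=294 / 2015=0.15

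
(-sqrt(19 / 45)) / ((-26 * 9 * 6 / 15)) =sqrt(95) / 1404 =0.01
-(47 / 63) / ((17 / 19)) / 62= -893 / 66402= -0.01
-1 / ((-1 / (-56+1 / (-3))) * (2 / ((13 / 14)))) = -2197 / 84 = -26.15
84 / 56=3 / 2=1.50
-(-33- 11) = 44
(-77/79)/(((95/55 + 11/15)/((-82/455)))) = 14883/208481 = 0.07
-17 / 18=-0.94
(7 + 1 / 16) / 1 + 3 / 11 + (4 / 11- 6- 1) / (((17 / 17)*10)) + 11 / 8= 7081 / 880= 8.05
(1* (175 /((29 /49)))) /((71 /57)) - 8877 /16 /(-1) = 26098143 /32944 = 792.20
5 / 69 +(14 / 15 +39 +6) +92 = 47612 / 345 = 138.01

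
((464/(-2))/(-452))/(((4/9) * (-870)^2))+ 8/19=5243219/12452600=0.42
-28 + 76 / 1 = 48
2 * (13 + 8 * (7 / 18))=290 / 9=32.22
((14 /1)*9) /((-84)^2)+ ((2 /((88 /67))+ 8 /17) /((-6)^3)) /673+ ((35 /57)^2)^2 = 47613407786573 /297580255134624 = 0.16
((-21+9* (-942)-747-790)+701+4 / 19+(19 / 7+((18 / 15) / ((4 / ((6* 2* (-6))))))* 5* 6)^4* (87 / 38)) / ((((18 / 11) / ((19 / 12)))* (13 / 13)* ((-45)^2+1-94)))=398393541962204855 / 2003932224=198805896.32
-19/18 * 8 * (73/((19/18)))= -584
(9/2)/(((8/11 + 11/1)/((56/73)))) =924/3139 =0.29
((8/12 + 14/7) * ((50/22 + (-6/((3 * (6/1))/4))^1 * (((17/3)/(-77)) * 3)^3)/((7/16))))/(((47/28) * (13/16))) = 25660432384/2510474967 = 10.22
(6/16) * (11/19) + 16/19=161/152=1.06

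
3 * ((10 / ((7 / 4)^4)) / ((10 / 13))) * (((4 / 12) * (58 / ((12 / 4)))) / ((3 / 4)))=772096 / 21609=35.73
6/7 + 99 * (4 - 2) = 198.86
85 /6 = 14.17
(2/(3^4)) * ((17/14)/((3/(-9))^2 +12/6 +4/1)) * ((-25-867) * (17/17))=-15164/3465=-4.38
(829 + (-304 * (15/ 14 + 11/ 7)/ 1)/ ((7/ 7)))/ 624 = 179/ 4368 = 0.04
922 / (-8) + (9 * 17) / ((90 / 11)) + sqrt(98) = -1931 / 20 + 7 * sqrt(2) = -86.65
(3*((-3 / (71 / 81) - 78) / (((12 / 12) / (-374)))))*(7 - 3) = 25945128 / 71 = 365424.34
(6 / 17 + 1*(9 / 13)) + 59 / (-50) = -1489 / 11050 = -0.13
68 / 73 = 0.93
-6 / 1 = -6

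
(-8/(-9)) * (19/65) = 152/585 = 0.26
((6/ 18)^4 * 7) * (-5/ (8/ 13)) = -455/ 648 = -0.70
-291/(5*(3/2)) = -194/5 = -38.80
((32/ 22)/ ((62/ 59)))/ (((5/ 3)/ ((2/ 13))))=2832/ 22165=0.13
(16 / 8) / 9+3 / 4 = 35 / 36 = 0.97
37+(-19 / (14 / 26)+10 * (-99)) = -6918 / 7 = -988.29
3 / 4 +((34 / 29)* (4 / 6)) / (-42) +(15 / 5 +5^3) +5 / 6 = 129.56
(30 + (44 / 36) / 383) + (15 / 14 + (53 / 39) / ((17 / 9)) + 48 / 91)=344709905 / 10665018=32.32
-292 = -292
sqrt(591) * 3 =3 * sqrt(591) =72.93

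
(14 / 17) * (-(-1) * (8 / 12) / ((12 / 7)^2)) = 343 / 1836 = 0.19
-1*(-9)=9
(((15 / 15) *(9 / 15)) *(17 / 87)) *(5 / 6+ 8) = 901 / 870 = 1.04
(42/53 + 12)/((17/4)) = 2712/901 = 3.01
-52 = -52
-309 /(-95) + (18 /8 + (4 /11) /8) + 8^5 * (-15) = -2054530409 /4180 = -491514.45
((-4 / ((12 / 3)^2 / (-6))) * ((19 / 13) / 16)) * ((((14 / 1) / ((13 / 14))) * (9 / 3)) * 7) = 58653 / 1352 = 43.38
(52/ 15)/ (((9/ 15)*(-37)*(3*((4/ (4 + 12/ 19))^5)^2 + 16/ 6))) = -1381115985154048/ 29710146630327711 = -0.05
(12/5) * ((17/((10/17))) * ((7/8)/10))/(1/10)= 6069/100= 60.69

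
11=11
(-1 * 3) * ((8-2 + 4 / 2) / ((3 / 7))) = -56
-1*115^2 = -13225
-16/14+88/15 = 496/105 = 4.72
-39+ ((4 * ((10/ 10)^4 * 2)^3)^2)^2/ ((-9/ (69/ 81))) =-24126725/ 243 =-99286.93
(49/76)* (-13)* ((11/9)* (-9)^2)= -63063/76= -829.78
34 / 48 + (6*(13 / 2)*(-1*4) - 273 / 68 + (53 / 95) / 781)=-4822430791 / 30271560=-159.31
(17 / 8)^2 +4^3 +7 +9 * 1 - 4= 5153 / 64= 80.52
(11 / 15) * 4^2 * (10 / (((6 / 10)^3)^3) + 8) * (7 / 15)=24256495648 / 4428675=5477.15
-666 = -666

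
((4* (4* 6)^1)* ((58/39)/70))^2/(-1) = -861184/207025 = -4.16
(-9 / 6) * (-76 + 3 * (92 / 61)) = 6540 / 61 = 107.21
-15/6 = -5/2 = -2.50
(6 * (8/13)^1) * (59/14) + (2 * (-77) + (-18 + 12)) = -13144/91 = -144.44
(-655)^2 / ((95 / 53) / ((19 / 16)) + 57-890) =-22738325 / 44069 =-515.97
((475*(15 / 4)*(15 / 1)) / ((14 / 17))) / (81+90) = 10625 / 56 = 189.73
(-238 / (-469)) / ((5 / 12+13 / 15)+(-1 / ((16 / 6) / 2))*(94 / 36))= -0.75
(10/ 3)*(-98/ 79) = -980/ 237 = -4.14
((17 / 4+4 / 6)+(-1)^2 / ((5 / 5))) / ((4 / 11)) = 781 / 48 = 16.27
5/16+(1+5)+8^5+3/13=6817105/208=32774.54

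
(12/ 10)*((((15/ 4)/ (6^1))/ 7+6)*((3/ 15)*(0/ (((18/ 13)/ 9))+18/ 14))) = 9207/ 4900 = 1.88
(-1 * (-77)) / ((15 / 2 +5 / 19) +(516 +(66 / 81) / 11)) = 79002 / 537457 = 0.15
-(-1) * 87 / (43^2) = 87 / 1849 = 0.05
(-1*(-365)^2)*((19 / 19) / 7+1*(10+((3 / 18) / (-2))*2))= -55821275 / 42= -1329077.98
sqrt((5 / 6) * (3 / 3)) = sqrt(30) / 6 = 0.91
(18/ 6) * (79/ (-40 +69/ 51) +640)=419137/ 219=1913.87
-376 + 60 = -316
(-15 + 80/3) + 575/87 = 530/29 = 18.28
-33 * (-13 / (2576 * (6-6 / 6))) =429 / 12880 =0.03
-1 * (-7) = 7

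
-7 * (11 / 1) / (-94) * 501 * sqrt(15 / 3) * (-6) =-115731 * sqrt(5) / 47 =-5506.01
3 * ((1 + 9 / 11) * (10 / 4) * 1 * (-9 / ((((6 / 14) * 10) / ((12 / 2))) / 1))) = -1890 / 11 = -171.82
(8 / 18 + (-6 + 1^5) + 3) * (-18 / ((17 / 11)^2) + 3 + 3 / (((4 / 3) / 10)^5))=-1536117737 / 13872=-110735.13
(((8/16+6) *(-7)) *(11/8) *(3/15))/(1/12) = -3003/20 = -150.15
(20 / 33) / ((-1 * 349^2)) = -20 / 4019433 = -0.00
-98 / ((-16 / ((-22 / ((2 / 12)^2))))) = -4851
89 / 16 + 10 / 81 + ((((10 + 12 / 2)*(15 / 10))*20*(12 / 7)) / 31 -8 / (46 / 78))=120728375 / 6468336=18.66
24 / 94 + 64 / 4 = 764 / 47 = 16.26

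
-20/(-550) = 2/55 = 0.04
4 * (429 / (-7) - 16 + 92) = 412 / 7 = 58.86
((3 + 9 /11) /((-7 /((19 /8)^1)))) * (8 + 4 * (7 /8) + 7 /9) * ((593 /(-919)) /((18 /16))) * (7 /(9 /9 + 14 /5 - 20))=-87150245 /22108383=-3.94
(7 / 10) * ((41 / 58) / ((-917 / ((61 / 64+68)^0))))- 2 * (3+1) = -607881 / 75980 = -8.00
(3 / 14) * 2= 3 / 7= 0.43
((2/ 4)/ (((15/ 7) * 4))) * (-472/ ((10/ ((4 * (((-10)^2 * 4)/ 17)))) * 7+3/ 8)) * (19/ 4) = -62776/ 537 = -116.90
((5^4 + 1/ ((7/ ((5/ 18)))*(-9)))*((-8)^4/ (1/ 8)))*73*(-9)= -847681699840/ 63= -13455265076.83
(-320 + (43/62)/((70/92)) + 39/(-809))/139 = -280127014/122009335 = -2.30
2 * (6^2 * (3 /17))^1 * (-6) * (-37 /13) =47952 /221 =216.98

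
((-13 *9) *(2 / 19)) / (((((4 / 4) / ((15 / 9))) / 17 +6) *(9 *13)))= -170 / 9747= -0.02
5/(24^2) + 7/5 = 4057/2880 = 1.41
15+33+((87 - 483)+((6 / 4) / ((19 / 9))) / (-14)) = -348.05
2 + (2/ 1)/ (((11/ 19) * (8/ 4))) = 41/ 11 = 3.73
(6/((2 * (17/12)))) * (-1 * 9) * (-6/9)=216/17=12.71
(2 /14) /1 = 1 /7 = 0.14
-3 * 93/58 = -279/58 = -4.81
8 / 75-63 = -4717 / 75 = -62.89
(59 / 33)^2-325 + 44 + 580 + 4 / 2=331270 / 1089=304.20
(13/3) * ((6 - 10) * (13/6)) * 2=-676/9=-75.11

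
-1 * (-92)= 92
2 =2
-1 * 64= -64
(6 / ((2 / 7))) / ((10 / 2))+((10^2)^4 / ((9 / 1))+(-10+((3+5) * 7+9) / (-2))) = 999996553 / 90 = 11111072.81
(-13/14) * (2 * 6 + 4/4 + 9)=-143/7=-20.43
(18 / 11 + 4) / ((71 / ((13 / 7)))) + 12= 66410 / 5467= 12.15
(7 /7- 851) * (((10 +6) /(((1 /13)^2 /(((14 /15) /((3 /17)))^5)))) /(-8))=8775672403062656 /7381125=1188934261.79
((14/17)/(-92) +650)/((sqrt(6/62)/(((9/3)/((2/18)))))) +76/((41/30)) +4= 2444/41 +4574637 * sqrt(93)/782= 56474.19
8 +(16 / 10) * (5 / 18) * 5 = 92 / 9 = 10.22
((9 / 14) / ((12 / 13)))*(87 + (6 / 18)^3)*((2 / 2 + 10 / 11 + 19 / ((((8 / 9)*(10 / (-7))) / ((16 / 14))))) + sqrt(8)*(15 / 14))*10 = -8508175 / 924 + 381875*sqrt(2) / 294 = -7371.07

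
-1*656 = -656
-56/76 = -14/19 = -0.74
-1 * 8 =-8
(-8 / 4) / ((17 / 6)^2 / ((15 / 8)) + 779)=-270 / 105743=-0.00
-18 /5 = -3.60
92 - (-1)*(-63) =29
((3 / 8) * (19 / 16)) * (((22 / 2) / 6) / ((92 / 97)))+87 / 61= 3285677 / 1436672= 2.29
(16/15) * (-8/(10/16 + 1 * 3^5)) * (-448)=458752/29235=15.69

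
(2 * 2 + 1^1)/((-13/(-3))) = 15/13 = 1.15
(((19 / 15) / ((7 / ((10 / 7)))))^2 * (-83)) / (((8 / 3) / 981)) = -9797901 / 4802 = -2040.38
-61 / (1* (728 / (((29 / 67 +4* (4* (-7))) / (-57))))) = -35075 / 213864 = -0.16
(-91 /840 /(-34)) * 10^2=65 /204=0.32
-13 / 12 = -1.08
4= 4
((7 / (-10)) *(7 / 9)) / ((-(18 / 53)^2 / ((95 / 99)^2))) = 248442005 / 57159432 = 4.35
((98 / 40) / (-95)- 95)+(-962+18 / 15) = -2006069 / 1900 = -1055.83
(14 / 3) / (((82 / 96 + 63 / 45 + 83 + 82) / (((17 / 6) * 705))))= 2237200 / 40141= 55.73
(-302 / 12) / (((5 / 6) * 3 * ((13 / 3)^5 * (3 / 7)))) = -28539 / 1856465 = -0.02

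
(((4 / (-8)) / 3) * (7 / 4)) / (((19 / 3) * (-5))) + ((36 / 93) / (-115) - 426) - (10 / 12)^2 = -2080926167 / 4876920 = -426.69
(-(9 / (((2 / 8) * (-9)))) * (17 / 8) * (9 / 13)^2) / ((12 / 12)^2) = 1377 / 338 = 4.07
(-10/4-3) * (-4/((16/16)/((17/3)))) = 374/3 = 124.67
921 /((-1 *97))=-921 /97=-9.49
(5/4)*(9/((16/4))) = 45/16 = 2.81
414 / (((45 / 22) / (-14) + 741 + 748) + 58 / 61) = 7778232 / 27990451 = 0.28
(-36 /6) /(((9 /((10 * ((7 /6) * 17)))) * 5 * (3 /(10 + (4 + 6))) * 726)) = -2380 /9801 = -0.24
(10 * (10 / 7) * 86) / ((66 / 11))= 4300 / 21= 204.76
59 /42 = 1.40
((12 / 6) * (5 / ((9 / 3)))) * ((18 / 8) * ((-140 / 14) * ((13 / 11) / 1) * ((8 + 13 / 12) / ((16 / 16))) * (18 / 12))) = -1207.67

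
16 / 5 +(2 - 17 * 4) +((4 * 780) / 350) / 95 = -208498 / 3325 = -62.71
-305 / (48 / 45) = -4575 / 16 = -285.94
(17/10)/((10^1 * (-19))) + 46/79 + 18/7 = 3304199/1050700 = 3.14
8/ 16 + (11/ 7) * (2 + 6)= 183/ 14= 13.07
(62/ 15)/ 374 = 31/ 2805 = 0.01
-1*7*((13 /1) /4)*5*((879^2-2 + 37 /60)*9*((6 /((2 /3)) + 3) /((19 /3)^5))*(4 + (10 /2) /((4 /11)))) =-655053463194039 /39617584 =-16534412.17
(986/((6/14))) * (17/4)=58667/6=9777.83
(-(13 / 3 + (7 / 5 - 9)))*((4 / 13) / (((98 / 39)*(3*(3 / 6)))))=4 / 15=0.27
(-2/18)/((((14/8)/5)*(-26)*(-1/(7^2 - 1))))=-160/273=-0.59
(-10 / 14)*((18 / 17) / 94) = -45 / 5593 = -0.01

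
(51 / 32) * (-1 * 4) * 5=-255 / 8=-31.88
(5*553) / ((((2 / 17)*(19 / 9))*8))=423045 / 304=1391.60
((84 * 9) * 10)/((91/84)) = 90720/13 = 6978.46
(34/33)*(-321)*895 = -3256010/11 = -296000.91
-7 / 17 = -0.41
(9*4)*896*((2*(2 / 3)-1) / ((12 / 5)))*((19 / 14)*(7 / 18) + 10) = 424480 / 9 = 47164.44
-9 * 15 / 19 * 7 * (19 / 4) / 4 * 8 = -945 / 2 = -472.50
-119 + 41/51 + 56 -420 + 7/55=-1352203/2805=-482.07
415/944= 0.44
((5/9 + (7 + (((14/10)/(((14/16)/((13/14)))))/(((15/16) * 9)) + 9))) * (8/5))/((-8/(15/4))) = -79057/6300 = -12.55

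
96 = 96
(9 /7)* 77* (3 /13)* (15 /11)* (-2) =-810 /13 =-62.31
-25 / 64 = -0.39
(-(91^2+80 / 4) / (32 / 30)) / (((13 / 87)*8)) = -10832805 / 1664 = -6510.10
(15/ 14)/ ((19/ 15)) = 225/ 266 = 0.85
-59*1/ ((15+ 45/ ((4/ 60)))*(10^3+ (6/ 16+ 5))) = -236/ 2774835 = -0.00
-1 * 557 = -557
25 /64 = 0.39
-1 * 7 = -7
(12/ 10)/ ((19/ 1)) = 6/ 95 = 0.06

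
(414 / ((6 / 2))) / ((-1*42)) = -23 / 7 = -3.29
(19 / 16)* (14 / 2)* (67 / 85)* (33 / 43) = 294063 / 58480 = 5.03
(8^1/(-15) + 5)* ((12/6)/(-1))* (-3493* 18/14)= 200598/5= 40119.60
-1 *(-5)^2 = -25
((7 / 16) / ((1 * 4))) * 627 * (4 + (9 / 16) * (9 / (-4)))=768075 / 4096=187.52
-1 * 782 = -782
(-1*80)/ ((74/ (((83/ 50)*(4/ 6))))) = -664/ 555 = -1.20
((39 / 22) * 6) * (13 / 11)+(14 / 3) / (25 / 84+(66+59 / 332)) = 354434321 / 28039693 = 12.64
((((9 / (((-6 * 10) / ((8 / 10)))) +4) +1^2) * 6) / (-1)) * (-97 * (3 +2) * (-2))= -142008 / 5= -28401.60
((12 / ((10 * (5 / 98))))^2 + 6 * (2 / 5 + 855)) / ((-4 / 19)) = -33758193 / 1250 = -27006.55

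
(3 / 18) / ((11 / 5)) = 5 / 66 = 0.08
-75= -75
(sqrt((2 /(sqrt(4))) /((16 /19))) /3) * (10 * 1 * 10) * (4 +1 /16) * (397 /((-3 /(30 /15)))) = -645125 * sqrt(19) /72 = -39056.04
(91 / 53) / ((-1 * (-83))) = 91 / 4399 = 0.02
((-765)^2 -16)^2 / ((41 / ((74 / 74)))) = 342469573681 / 41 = 8352916431.24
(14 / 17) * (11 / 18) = 77 / 153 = 0.50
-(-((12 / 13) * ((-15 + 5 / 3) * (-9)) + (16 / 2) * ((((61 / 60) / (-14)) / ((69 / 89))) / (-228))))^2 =-5658446695578546529 / 461140406672400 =-12270.55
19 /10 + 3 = 49 /10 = 4.90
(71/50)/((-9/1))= -71/450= -0.16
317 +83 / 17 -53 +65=5676 / 17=333.88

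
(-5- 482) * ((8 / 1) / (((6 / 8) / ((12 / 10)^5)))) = -40393728 / 3125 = -12925.99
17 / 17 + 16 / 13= 2.23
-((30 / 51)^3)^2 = -1000000 / 24137569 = -0.04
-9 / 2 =-4.50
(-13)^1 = -13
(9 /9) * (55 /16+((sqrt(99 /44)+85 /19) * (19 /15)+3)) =3361 /240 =14.00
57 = 57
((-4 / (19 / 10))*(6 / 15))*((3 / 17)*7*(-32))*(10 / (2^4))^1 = 6720 / 323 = 20.80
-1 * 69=-69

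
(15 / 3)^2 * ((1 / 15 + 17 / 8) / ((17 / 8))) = 1315 / 51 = 25.78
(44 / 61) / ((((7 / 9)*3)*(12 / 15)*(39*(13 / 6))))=330 / 72163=0.00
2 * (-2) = -4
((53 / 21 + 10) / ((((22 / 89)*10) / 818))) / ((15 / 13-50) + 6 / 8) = -248910038 / 2888655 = -86.17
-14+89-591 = -516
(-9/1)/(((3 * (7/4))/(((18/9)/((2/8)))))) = -96/7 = -13.71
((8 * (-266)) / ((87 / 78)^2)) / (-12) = 359632 / 2523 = 142.54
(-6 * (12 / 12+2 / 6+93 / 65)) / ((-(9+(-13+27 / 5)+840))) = 154 / 7813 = 0.02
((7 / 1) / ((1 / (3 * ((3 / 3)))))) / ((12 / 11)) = 77 / 4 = 19.25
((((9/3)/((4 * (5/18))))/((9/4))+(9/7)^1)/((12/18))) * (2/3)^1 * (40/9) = 232/21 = 11.05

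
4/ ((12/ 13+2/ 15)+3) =780/ 791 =0.99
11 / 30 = 0.37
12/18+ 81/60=121/60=2.02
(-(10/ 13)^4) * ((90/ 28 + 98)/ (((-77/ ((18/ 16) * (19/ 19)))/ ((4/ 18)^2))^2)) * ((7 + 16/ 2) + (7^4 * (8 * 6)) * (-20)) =34894306250/ 820638819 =42.52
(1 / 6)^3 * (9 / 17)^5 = 2187 / 11358856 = 0.00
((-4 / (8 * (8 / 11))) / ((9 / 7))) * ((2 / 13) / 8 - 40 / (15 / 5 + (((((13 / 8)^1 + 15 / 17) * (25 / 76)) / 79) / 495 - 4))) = -1177565036417 / 55027372608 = -21.40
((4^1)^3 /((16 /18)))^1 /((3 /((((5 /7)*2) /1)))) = 240 /7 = 34.29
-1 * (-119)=119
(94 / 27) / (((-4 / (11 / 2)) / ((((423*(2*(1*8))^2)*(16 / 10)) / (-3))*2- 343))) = 299472767 / 540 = 554579.20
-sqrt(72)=-6*sqrt(2)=-8.49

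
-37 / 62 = -0.60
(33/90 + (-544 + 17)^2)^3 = 578401186987998670841/27000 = 21422266184740691.51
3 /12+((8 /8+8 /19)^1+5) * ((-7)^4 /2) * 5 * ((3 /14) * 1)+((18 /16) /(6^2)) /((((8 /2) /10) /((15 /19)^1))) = 8259.39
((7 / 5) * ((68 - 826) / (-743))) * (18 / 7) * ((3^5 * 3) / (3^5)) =40932 / 3715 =11.02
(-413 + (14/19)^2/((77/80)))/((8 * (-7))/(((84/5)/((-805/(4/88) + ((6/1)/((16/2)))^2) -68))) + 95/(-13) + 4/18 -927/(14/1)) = -10730754216/1539870309725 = -0.01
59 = 59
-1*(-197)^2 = -38809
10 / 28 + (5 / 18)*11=215 / 63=3.41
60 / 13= 4.62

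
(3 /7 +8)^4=12117361 /2401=5046.80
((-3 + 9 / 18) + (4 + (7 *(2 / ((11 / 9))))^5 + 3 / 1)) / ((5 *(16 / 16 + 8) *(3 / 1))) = 7057487579 / 4831530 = 1460.71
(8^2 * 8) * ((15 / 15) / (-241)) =-512 / 241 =-2.12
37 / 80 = 0.46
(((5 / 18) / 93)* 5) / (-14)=-25 / 23436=-0.00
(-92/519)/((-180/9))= 23/2595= 0.01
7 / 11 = 0.64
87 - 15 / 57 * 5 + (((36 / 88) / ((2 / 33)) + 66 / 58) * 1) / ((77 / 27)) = 15010691 / 169708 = 88.45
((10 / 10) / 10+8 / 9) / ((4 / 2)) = 89 / 180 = 0.49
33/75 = 11/25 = 0.44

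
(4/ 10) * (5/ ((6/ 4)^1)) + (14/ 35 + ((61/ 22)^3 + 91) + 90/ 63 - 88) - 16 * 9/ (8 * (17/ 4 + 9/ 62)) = 2849633393/ 121866360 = 23.38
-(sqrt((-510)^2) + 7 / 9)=-4597 / 9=-510.78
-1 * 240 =-240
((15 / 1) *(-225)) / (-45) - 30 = 45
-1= -1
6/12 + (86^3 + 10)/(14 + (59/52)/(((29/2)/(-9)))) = 959197553/20050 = 47840.28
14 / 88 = 7 / 44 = 0.16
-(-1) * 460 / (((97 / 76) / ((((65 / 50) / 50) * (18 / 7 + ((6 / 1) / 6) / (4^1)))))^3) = 170883436690031 / 1956542743750000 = 0.09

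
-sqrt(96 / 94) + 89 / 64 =89 / 64-4 * sqrt(141) / 47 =0.38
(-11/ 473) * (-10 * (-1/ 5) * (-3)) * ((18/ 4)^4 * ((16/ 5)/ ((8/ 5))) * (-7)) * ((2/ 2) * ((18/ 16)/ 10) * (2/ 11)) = -1240029/ 75680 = -16.39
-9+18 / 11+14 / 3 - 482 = -15995 / 33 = -484.70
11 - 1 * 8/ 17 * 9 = 6.76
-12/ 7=-1.71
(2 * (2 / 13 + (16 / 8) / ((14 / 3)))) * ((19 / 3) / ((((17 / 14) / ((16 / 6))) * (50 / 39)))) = 16112 / 1275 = 12.64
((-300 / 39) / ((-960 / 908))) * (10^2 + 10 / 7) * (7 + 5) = 805850 / 91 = 8855.49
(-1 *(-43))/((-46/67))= -2881/46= -62.63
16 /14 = 1.14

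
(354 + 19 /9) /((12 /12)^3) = 3205 /9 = 356.11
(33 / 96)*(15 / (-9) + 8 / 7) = -121 / 672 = -0.18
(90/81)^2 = 1.23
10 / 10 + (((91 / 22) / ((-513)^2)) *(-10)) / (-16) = 46318199 / 46317744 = 1.00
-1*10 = -10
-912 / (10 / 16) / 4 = -1824 / 5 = -364.80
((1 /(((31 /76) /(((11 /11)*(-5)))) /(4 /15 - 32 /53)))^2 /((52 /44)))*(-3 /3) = -14.45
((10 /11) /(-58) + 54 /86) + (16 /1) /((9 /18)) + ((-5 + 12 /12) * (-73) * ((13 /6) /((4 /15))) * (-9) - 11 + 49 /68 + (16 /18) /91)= -16294686658475 /763927164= -21330.16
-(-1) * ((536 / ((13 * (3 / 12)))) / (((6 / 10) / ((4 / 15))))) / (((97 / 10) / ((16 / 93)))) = 1372160 / 1055457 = 1.30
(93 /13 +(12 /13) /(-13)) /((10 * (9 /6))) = 0.47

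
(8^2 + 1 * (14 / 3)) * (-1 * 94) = -19364 / 3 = -6454.67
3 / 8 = 0.38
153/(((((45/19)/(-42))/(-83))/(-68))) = -76566504/5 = -15313300.80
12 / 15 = 4 / 5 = 0.80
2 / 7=0.29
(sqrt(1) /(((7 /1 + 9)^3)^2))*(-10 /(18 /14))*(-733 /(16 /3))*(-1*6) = -25655 /67108864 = -0.00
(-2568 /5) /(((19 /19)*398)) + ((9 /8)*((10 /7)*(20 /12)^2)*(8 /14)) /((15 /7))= -2089 /20895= -0.10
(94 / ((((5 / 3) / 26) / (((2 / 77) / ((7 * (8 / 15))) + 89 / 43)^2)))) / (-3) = -22648191078851 / 10743466580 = -2108.09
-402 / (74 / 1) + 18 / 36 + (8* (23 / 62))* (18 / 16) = -1.59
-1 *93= -93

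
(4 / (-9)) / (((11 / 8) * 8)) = -4 / 99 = -0.04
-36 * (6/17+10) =-6336/17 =-372.71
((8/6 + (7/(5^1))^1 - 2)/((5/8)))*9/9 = 88/75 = 1.17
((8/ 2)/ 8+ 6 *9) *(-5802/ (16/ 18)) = -2845881/ 8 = -355735.12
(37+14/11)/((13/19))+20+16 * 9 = 31451/143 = 219.94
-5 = -5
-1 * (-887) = 887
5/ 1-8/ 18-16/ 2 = -31/ 9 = -3.44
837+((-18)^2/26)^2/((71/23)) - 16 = 10454791/11999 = 871.31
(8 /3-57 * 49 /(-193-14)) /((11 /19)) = 21185 /759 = 27.91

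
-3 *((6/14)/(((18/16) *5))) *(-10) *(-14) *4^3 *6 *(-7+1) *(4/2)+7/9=1327111/9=147456.78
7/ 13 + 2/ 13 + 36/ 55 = 963/ 715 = 1.35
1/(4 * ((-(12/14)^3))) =-343/864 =-0.40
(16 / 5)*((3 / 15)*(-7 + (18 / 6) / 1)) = -64 / 25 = -2.56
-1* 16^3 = -4096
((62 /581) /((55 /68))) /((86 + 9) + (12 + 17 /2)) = 8432 /7381605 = 0.00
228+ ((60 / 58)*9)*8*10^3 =2166612 / 29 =74710.76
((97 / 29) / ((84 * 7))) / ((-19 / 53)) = -5141 / 323988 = -0.02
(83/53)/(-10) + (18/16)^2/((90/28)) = 2011/8480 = 0.24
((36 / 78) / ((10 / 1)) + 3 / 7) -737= -335119 / 455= -736.53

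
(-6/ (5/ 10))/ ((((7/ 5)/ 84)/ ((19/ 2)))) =-6840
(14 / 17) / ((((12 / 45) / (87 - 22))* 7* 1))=975 / 34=28.68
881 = 881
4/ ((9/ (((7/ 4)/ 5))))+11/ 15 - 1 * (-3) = 35/ 9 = 3.89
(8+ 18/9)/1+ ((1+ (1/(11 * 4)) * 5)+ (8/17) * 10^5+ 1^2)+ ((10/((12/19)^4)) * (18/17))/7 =35497901143/753984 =47080.44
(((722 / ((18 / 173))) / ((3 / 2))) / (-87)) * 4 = -499624 / 2349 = -212.70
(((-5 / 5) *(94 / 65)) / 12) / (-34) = 47 / 13260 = 0.00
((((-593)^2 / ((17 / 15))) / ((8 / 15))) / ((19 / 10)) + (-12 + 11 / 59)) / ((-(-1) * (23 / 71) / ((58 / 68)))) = 48056652011209 / 59610296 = 806180.40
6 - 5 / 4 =19 / 4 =4.75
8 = 8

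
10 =10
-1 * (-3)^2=-9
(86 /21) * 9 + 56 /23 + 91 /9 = 71585 /1449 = 49.40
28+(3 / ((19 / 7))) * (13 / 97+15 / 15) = 53914 / 1843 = 29.25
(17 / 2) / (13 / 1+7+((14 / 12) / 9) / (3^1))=81 / 191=0.42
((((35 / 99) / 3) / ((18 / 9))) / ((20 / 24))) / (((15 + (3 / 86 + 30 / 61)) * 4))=18361 / 16127694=0.00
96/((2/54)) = 2592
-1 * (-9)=9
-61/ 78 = -0.78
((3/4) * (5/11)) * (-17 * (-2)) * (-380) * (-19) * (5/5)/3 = 306850/11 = 27895.45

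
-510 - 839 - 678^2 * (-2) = 918019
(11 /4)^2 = 121 /16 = 7.56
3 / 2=1.50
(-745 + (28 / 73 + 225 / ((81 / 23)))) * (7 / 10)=-1565333 / 3285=-476.51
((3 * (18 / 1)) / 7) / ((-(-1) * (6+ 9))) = 18 / 35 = 0.51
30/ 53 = 0.57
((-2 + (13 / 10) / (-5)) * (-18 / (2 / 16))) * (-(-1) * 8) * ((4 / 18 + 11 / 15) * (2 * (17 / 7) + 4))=19280512 / 875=22034.87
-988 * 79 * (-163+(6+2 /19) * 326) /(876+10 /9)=-641815434 /3947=-162608.42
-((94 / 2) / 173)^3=-103823 / 5177717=-0.02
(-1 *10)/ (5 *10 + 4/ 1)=-5/ 27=-0.19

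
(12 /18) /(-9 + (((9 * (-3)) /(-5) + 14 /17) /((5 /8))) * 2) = 850 /13917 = 0.06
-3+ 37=34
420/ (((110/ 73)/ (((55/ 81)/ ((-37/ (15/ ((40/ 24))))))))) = -5110/ 111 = -46.04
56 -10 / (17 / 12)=832 / 17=48.94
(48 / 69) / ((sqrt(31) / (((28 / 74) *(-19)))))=-4256 *sqrt(31) / 26381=-0.90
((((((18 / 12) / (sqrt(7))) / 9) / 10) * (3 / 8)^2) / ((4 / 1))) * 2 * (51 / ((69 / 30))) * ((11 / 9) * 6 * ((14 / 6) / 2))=187 * sqrt(7) / 5888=0.08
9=9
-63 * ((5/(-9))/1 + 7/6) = -77/2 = -38.50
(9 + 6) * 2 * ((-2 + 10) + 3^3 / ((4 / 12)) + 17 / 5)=2772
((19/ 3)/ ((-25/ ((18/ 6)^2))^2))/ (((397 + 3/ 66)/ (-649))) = -7324614/ 5459375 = -1.34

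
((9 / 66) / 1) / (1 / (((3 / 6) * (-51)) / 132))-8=-15539 / 1936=-8.03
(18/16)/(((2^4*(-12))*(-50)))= 3/25600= 0.00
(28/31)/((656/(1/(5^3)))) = 7/635500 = 0.00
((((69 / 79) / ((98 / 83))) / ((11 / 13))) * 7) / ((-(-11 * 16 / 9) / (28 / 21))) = 223353 / 535304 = 0.42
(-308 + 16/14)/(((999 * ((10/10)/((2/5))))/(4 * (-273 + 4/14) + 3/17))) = 134.01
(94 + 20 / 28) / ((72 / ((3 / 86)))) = 221 / 4816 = 0.05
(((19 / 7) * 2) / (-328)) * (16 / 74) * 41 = -38 / 259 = -0.15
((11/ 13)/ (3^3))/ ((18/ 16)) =88/ 3159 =0.03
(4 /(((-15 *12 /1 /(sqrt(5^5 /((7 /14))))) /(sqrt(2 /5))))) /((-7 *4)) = 5 /126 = 0.04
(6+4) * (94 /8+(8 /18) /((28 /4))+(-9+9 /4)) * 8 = 25520 /63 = 405.08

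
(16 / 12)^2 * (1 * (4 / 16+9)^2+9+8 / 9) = 13745 / 81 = 169.69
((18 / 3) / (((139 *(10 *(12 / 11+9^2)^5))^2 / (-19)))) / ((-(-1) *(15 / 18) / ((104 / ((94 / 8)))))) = -205009404046304 / 4546450480418656411568671835341225875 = -0.00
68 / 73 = 0.93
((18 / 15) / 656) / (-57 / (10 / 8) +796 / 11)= 33 / 482816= 0.00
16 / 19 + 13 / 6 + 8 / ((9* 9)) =9565 / 3078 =3.11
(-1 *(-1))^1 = 1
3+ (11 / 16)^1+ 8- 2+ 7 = 267 / 16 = 16.69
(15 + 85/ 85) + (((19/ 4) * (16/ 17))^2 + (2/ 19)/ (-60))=5927711/ 164730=35.98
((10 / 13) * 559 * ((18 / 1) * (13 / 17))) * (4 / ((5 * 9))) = 8944 / 17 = 526.12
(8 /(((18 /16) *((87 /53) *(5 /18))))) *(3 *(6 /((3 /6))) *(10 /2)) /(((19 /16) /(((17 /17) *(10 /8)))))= 1628160 /551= 2954.92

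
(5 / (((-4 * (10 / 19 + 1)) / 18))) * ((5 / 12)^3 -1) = 152285 / 11136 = 13.68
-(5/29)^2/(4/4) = -25/841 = -0.03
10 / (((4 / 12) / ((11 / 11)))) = 30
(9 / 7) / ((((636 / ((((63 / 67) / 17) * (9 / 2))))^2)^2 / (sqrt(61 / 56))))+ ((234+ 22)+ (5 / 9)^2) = 234365481 * sqrt(854) / 217579670142128074276864+ 20761 / 81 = 256.31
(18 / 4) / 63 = 1 / 14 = 0.07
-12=-12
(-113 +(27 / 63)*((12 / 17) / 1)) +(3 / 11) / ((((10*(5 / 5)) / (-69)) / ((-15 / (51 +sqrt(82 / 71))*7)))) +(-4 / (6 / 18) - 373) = -238641180555 / 483254002 - 4347*sqrt(5822) / 4060958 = -493.90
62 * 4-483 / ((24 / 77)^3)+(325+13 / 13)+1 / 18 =-23618855 / 1536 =-15376.86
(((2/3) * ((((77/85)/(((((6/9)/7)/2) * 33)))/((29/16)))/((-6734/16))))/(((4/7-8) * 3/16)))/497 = 7168/9849319155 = 0.00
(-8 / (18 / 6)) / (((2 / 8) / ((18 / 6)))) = -32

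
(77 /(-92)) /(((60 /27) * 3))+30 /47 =44343 /86480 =0.51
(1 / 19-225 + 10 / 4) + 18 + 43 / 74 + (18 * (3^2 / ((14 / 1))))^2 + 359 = 289.03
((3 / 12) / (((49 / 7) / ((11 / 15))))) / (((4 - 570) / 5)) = -11 / 47544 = -0.00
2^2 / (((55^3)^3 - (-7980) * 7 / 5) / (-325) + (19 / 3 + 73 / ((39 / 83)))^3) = -219700 / 778306720508117243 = -0.00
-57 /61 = -0.93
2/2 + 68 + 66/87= 2023/29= 69.76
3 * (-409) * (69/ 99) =-9407/ 11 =-855.18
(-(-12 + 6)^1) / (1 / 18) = 108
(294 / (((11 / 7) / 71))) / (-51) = -48706 / 187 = -260.46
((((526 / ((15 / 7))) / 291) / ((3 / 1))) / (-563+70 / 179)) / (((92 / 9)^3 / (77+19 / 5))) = -299550951 / 7923620046200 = -0.00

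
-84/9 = -28/3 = -9.33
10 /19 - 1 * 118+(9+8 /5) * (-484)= -5247.87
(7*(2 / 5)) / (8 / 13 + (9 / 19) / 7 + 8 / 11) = 266266 / 134115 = 1.99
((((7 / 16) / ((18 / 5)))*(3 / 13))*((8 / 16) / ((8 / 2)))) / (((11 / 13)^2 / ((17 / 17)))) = 455 / 92928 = 0.00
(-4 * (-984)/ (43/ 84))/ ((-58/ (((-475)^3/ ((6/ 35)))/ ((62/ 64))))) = 3307135440000000/ 38657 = 85550752515.72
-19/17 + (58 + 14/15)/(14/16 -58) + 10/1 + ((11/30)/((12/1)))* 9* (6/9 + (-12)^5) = -68420.77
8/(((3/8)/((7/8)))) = 56/3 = 18.67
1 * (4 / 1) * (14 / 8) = 7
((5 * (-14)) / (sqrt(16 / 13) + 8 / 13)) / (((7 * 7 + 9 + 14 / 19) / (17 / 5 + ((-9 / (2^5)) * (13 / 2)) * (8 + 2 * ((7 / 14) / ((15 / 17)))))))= -7356895 / 642816 + 7356895 * sqrt(13) / 1285632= 9.19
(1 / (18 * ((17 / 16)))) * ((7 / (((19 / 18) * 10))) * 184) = 10304 / 1615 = 6.38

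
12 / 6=2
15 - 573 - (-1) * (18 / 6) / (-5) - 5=-2818 / 5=-563.60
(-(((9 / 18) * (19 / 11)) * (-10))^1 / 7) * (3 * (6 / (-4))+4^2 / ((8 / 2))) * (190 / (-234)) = 9025 / 18018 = 0.50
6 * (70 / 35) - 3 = 9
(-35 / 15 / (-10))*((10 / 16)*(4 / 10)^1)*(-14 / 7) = -7 / 60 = -0.12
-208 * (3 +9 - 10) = -416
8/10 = 4/5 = 0.80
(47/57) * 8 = 376/57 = 6.60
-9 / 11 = -0.82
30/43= 0.70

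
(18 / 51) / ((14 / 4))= 12 / 119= 0.10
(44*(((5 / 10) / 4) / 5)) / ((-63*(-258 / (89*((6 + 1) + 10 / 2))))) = 979 / 13545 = 0.07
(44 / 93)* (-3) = -44 / 31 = -1.42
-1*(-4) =4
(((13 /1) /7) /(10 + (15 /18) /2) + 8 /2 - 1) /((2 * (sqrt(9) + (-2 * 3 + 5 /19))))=-52839 /91000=-0.58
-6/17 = -0.35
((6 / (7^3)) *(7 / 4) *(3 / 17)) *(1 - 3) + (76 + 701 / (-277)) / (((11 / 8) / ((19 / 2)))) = 1288353685 / 2538151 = 507.60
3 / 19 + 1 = 22 / 19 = 1.16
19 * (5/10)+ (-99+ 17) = -145/2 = -72.50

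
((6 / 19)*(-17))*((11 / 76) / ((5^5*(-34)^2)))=-33 / 153425000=-0.00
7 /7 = 1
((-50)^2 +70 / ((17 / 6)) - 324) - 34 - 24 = 36426 / 17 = 2142.71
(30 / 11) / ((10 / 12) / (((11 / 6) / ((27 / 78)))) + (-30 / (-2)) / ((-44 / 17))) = -104 / 215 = -0.48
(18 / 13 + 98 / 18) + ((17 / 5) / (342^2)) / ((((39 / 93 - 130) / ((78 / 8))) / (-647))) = 21395068837 / 3132295920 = 6.83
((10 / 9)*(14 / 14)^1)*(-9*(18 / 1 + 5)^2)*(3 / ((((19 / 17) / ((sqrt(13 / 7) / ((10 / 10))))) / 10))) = -2697900*sqrt(91) / 133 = -193506.21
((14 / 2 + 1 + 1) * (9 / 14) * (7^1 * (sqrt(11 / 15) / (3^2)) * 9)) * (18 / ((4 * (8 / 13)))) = 3159 * sqrt(165) / 160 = 253.61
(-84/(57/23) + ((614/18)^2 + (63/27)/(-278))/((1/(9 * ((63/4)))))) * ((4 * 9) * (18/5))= 21371126.25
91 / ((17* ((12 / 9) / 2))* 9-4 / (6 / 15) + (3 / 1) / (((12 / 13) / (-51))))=-364 / 295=-1.23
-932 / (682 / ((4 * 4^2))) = -29824 / 341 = -87.46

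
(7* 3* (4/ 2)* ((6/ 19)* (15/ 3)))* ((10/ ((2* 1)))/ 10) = 630/ 19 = 33.16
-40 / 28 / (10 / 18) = -18 / 7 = -2.57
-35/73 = -0.48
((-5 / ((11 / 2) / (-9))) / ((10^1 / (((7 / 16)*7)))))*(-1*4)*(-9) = 3969 / 44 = 90.20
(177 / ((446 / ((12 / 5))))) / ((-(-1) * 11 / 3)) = 3186 / 12265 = 0.26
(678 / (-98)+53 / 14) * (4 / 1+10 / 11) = -8289 / 539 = -15.38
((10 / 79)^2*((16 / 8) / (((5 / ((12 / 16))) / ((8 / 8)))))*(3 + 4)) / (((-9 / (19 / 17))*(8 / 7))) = -4655 / 1273164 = -0.00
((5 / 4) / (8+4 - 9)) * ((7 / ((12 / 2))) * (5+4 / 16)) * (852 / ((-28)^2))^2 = 75615 / 25088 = 3.01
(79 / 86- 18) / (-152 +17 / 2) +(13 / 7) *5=116064 / 12341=9.40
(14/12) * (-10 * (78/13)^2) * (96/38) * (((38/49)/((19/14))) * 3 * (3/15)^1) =-6912/19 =-363.79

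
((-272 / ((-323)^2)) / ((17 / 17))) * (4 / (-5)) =64 / 30685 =0.00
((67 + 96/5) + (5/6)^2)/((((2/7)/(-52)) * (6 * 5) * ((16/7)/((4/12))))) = -76.88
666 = 666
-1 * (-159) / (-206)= -159 / 206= -0.77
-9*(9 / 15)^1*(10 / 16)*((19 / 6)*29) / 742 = -4959 / 11872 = -0.42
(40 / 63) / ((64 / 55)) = 275 / 504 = 0.55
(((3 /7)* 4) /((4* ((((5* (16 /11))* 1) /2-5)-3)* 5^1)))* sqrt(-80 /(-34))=-11* sqrt(170) /4760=-0.03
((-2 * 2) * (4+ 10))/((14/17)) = -68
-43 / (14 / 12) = -258 / 7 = -36.86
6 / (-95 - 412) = -2 / 169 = -0.01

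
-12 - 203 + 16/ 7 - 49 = -1832/ 7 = -261.71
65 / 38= 1.71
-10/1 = -10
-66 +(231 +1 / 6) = 991 / 6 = 165.17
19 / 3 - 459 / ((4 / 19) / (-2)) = 26201 / 6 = 4366.83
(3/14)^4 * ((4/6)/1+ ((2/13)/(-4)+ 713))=1502901/998816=1.50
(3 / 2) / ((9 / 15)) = 5 / 2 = 2.50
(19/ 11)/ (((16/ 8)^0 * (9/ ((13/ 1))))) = 247/ 99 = 2.49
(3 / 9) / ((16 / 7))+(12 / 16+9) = 475 / 48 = 9.90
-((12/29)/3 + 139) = -4035/29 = -139.14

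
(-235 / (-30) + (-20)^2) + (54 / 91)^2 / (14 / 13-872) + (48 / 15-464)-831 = -10625452147 / 12020190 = -883.97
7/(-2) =-7/2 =-3.50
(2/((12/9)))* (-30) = -45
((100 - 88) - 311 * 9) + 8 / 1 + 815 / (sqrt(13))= -2779 + 815 * sqrt(13) / 13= -2552.96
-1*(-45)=45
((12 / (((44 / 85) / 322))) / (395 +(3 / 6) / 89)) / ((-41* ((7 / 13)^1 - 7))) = 98345 / 1378707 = 0.07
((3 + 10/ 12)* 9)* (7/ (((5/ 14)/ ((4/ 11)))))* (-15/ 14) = -2898/ 11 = -263.45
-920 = -920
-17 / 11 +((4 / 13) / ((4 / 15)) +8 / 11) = 48 / 143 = 0.34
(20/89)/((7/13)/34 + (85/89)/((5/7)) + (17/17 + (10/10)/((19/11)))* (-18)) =-167960/20231321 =-0.01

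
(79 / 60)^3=2.28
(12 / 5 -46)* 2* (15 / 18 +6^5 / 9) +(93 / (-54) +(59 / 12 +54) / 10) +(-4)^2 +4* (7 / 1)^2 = -27071027 / 360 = -75197.30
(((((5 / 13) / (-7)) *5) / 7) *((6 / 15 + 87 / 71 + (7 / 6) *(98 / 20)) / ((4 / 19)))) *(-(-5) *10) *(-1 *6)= 74282875 / 180908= 410.61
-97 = -97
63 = 63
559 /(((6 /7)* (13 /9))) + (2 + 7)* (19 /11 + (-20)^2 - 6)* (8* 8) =5024589 /22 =228390.41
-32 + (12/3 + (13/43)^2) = -51603/1849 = -27.91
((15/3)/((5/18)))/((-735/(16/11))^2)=512/7263025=0.00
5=5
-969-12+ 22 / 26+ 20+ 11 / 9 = -112195 / 117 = -958.93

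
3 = 3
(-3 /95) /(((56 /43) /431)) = -10.45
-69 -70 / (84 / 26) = -272 / 3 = -90.67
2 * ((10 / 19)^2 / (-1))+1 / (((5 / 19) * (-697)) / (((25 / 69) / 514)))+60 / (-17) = -36439930655 / 8923848522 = -4.08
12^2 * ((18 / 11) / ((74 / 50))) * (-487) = -31557600 / 407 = -77537.10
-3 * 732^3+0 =-1176669504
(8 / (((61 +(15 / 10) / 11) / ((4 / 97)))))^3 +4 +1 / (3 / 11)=51075179397517367 / 6661979784883875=7.67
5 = 5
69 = 69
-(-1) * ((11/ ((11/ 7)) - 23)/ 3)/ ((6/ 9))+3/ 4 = -29/ 4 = -7.25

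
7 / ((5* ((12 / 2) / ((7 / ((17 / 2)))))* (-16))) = -49 / 4080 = -0.01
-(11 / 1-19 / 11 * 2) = -83 / 11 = -7.55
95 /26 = 3.65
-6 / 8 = -0.75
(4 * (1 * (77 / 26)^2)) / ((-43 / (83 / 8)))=-492107 / 58136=-8.46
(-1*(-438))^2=191844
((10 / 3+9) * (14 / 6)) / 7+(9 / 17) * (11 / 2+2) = 2473 / 306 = 8.08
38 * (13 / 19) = 26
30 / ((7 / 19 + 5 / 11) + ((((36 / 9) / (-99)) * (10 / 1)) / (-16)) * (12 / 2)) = 18810 / 611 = 30.79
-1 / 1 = -1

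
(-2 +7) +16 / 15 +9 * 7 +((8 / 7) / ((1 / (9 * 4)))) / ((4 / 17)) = 25612 / 105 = 243.92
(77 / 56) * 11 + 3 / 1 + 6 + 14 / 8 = 207 / 8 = 25.88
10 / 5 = 2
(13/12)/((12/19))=247/144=1.72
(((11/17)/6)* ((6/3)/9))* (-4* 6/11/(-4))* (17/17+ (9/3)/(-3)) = 0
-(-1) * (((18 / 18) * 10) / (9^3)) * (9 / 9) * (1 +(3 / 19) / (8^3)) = 0.01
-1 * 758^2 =-574564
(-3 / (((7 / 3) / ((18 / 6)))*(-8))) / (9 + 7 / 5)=135 / 2912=0.05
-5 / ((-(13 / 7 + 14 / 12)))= 210 / 127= 1.65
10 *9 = 90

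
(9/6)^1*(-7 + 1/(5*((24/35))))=-161/16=-10.06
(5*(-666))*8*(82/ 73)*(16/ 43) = -11134.65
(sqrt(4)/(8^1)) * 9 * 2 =9/2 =4.50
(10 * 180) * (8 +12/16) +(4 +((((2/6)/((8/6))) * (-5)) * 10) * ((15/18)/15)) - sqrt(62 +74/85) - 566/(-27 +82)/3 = 31184753/1980 - 4 * sqrt(28390)/85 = 15741.95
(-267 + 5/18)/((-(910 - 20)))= 4801/16020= 0.30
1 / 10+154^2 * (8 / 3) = 1897283 / 30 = 63242.77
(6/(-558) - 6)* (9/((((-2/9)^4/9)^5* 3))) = -401304975119745597122569191/32505856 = -12345620897346791824.91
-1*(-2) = 2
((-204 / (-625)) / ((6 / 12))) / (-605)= -408 / 378125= -0.00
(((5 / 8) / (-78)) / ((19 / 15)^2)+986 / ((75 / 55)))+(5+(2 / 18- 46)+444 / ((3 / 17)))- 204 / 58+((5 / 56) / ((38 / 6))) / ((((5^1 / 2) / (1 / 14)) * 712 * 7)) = 38225150553596633 / 11965343382720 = 3194.66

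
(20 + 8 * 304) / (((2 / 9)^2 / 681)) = 33813693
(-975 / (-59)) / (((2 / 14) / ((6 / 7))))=5850 / 59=99.15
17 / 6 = 2.83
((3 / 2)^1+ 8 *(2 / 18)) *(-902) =-2154.78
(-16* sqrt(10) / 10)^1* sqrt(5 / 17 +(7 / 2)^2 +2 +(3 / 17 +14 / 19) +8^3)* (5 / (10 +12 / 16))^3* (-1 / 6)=1.95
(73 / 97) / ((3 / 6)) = 146 / 97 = 1.51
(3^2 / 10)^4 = 6561 / 10000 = 0.66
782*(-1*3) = -2346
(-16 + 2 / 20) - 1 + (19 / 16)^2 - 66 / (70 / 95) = -105.06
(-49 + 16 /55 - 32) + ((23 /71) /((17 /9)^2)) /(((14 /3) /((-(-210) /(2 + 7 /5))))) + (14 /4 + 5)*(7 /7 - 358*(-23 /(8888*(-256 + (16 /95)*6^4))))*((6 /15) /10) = -21994261679825549 /277790358630400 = -79.18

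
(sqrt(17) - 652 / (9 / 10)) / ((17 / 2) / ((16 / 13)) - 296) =2.49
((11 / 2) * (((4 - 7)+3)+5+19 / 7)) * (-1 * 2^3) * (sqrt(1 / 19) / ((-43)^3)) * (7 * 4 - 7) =7128 * sqrt(19) / 1510633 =0.02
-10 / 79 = -0.13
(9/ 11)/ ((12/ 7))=21/ 44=0.48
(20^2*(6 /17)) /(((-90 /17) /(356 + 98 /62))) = -295600 /31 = -9535.48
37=37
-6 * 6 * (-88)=3168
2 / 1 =2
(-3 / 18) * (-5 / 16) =5 / 96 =0.05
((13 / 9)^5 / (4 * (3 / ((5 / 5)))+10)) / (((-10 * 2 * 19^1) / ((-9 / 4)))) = 371293 / 219399840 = 0.00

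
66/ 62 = 1.06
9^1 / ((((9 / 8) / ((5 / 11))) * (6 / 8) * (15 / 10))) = 320 / 99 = 3.23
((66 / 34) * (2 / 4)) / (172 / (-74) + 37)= 1221 / 43622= 0.03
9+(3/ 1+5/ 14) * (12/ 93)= 2047/ 217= 9.43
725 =725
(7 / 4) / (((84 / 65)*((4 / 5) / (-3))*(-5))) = 65 / 64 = 1.02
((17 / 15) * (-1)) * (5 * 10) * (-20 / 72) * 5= 2125 / 27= 78.70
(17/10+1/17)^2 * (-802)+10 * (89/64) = -570381691/231200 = -2467.05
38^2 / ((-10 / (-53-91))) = 103968 / 5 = 20793.60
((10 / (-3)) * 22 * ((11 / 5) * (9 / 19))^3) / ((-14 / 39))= 231.19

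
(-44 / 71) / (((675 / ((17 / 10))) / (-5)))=374 / 47925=0.01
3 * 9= 27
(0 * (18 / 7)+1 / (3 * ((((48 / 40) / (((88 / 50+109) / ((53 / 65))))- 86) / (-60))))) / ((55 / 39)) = 155987 / 945824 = 0.16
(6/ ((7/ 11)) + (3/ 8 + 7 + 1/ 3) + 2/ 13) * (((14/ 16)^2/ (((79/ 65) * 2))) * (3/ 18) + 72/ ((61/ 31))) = 5121198619207/ 8082966528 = 633.58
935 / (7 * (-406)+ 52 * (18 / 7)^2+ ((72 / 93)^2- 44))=-44028215 / 119679702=-0.37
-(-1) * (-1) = -1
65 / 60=13 / 12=1.08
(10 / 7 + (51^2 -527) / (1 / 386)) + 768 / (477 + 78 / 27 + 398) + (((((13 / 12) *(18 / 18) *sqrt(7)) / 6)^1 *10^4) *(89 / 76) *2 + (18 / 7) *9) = 723125 *sqrt(7) / 171 + 44278200504 / 55307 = 811777.80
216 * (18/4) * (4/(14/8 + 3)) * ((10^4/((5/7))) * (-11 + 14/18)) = -2225664000/19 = -117140210.53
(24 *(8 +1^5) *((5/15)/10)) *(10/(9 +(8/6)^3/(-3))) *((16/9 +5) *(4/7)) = 158112/4655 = 33.97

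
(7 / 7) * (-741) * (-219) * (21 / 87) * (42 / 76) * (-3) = -3766581 / 58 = -64941.05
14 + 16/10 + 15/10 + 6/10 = 177/10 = 17.70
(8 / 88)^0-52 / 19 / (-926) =8823 / 8797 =1.00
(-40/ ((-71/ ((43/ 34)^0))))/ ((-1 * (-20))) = 2/ 71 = 0.03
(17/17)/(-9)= -1/9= -0.11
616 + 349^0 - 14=603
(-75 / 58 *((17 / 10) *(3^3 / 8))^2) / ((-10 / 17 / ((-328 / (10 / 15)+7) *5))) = -5211194535 / 29696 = -175484.73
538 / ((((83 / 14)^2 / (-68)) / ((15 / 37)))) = -421.97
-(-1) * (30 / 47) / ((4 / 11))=165 / 94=1.76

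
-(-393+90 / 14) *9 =3479.14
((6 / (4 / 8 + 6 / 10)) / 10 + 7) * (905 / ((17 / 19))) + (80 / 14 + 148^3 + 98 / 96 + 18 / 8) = 204168373657 / 62832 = 3249432.99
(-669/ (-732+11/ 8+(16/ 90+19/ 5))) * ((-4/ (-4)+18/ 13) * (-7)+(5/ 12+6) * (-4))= -132622560/ 3400709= -39.00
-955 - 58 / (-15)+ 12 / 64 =-228227 / 240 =-950.95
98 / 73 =1.34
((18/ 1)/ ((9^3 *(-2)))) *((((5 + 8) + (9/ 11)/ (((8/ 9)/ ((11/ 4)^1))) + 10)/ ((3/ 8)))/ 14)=-817/ 13608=-0.06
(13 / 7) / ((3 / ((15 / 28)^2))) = 0.18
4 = 4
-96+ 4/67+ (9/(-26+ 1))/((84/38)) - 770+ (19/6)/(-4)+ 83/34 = -4135373351/4783800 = -864.45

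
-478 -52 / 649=-310274 / 649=-478.08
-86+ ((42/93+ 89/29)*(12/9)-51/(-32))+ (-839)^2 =20248106169/28768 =703841.29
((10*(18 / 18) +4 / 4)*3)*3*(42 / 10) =2079 / 5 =415.80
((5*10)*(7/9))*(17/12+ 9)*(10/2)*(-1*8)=-437500/27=-16203.70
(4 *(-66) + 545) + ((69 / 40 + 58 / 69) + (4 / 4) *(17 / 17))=785401 / 2760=284.57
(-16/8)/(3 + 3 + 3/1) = -2/9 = -0.22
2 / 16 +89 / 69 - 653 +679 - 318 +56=-129491 / 552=-234.59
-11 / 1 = -11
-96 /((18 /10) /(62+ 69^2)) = -771680 /3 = -257226.67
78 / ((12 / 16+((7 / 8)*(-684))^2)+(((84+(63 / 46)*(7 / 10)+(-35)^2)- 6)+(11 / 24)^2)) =0.00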